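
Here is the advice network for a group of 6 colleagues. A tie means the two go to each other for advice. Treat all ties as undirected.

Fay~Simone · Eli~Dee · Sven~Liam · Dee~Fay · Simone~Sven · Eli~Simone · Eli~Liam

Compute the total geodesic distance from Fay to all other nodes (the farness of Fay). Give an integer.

Distances from Fay: Dee:1, Eli:2, Liam:3, Simone:1, Sven:2.
Sum = 1 + 2 + 3 + 1 + 2 = 9.

9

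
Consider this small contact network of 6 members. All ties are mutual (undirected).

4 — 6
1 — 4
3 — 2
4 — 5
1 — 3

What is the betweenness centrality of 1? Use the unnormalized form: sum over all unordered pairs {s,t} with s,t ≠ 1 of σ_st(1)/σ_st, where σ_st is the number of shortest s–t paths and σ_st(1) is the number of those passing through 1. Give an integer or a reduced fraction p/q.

6

Pairs whose geodesics pass through 1 — 6–2: 1; 6–3: 1; 5–2: 1; 5–3: 1; 4–2: 1; 4–3: 1.
All other pairs contribute 0.
Summing the contributions gives betweenness(1) = 6.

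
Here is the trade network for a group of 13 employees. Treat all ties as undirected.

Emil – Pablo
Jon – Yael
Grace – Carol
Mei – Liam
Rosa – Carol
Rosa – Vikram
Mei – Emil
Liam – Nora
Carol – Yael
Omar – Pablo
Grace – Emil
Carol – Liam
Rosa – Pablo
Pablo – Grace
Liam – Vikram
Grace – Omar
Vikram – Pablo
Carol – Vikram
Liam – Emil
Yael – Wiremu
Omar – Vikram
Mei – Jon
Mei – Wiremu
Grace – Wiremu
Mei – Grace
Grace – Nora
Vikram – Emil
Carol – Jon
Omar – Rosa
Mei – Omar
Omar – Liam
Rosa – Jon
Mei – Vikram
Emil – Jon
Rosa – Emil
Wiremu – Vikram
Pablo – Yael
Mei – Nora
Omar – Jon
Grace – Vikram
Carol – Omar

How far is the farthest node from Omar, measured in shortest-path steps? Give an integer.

2

Distances from Omar: Carol:1, Emil:2, Grace:1, Jon:1, Liam:1, Mei:1, Nora:2, Pablo:1, Rosa:1, Vikram:1, Wiremu:2, Yael:2.
The largest is 2 (to Yael, Emil, Nora, and Wiremu), so the eccentricity of Omar is 2.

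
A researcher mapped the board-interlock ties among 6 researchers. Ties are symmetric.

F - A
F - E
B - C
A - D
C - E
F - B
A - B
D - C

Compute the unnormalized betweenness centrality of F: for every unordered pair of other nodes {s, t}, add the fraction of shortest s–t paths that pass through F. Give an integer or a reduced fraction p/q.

3/2

Pairs whose geodesics pass through F — B–E: 1/2; E–A: 1.
All other pairs contribute 0.
Summing the contributions gives betweenness(F) = 3/2.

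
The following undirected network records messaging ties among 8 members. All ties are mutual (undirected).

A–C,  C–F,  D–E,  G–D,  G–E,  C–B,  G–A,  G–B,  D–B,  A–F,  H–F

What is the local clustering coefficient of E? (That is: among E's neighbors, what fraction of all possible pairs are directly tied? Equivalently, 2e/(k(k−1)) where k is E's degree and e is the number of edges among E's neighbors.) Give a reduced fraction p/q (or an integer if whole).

1

E's neighbors: D and G (k = 2).
Possible neighbor pairs: C(2,2) = 1. Edges among them: D–G → e = 1.
Clustering(E) = 1/1.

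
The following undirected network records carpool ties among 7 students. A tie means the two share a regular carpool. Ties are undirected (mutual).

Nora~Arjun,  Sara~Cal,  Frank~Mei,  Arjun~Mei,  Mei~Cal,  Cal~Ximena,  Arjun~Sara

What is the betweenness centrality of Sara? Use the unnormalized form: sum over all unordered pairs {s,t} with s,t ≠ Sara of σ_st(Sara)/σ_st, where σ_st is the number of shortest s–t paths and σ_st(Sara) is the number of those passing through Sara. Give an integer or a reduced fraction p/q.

Pairs whose geodesics pass through Sara — Arjun–Cal: 1/2; Arjun–Ximena: 1/2; Cal–Nora: 1/2; Nora–Ximena: 1/2.
All other pairs contribute 0.
Summing the contributions gives betweenness(Sara) = 2.

2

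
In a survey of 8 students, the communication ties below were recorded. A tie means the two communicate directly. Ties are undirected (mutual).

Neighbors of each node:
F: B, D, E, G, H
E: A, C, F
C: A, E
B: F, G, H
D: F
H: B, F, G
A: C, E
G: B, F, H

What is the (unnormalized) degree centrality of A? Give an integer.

2

A is directly tied to C and E. That is 2 neighbors, so the degree of A is 2.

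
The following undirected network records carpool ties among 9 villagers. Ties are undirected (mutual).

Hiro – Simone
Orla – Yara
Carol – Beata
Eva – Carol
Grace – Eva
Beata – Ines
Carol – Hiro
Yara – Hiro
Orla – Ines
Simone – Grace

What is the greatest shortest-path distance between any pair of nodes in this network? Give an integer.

4

Eccentricity of each node (its greatest distance to any other): Beata:3, Carol:3, Eva:4, Grace:4, Hiro:3, Ines:4, Orla:4, Simone:4, Yara:3.
The maximum eccentricity is 4, realized for instance by the pair Simone–Ines via Simone – Hiro – Yara – Orla – Ines. So the diameter is 4.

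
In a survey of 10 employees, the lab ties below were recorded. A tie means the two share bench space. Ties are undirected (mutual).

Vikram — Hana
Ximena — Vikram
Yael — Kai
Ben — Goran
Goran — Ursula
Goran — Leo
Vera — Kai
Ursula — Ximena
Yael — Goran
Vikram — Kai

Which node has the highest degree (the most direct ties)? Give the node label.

Degrees — Ben:1, Goran:4, Hana:1, Kai:3, Leo:1, Ursula:2, Vera:1, Vikram:3, Ximena:2, Yael:2.
The maximum is 4, attained only by Goran.

Goran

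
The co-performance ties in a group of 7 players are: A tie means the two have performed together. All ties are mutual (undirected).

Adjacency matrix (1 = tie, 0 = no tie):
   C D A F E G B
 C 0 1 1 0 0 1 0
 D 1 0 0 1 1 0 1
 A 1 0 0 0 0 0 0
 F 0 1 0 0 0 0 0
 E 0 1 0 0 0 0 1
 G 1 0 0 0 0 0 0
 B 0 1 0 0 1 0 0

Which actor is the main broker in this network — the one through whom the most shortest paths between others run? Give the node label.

Unnormalized betweenness of each node: A:0, B:0, C:9, D:11, E:0, F:0, G:0.
D has the largest value, 11, making it the main broker — the node through which the most shortest paths run.

D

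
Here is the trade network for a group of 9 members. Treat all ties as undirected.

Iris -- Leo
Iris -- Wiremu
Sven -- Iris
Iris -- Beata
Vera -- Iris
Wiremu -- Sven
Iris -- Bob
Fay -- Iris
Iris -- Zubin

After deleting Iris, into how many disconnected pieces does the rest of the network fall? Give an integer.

Without Iris, the remaining ties split the others into: {Sven, Wiremu}; {Bob}; {Beata}; {Fay}; {Vera}; {Zubin}; {Leo}.
That's 7 separate components.

7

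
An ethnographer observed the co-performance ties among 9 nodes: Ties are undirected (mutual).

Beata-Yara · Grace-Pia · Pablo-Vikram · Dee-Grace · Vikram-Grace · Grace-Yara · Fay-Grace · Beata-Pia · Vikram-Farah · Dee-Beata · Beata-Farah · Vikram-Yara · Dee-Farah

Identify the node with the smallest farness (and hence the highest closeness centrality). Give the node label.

Grace

Farness (sum of distances to all others) for each node — Beata:14, Dee:14, Farah:14, Fay:18, Grace:11, Pablo:19, Pia:15, Vikram:12, Yara:13.
The smallest farness is 11, for Grace, so Grace has the highest closeness.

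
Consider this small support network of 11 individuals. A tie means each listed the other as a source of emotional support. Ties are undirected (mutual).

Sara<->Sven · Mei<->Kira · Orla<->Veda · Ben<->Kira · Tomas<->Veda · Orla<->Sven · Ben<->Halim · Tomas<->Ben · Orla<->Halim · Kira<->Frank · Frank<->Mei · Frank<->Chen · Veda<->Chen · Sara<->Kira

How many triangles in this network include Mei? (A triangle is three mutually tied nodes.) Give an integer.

Mei's neighbors: Frank and Kira.
Neighbor pairs that are themselves tied: Mei–Frank–Kira. Each forms one triangle with Mei, for 1 in total.

1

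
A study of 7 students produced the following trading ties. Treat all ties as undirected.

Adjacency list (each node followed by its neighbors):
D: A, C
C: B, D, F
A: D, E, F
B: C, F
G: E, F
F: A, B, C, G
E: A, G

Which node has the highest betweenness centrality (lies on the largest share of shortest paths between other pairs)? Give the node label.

Unnormalized betweenness of each node: A:23/6, B:0, C:11/6, D:5/6, E:5/6, F:19/3, G:4/3.
F has the largest value, 19/3, making it the main broker — the node through which the most shortest paths run.

F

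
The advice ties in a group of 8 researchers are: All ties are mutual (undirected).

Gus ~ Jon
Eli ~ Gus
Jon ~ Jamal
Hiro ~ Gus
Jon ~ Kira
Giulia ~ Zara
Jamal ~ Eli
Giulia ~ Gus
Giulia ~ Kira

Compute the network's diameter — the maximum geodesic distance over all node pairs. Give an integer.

Eccentricity of each node (its greatest distance to any other): Eli:3, Giulia:3, Gus:2, Hiro:3, Jamal:4, Jon:3, Kira:3, Zara:4.
The maximum eccentricity is 4, realized for instance by the pair Zara–Jamal via Zara – Giulia – Kira – Jon – Jamal. So the diameter is 4.

4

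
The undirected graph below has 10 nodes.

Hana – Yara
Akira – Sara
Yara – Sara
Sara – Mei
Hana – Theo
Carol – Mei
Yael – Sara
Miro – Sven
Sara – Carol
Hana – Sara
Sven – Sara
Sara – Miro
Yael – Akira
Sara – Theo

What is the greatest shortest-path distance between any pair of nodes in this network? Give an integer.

2

Eccentricity of each node (its greatest distance to any other): Akira:2, Carol:2, Hana:2, Mei:2, Miro:2, Sara:1, Sven:2, Theo:2, Yael:2, Yara:2.
The maximum eccentricity is 2, realized for instance by the pair Akira–Theo via Akira – Sara – Theo. So the diameter is 2.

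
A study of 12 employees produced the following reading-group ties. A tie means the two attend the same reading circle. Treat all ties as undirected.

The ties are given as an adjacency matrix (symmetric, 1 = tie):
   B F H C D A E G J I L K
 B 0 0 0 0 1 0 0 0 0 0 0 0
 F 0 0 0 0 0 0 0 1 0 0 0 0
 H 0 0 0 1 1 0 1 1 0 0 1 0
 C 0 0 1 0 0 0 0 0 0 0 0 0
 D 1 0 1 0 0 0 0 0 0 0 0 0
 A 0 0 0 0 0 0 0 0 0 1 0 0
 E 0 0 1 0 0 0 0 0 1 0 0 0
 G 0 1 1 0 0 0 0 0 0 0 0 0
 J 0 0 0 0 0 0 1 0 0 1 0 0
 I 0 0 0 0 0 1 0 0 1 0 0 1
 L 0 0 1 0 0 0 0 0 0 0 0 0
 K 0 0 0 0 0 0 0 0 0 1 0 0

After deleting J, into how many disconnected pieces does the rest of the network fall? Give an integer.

2

Without J, the remaining ties split the others into: {B, C, D, E, F, G, H, L}; {A, I, K}.
That's 2 separate components.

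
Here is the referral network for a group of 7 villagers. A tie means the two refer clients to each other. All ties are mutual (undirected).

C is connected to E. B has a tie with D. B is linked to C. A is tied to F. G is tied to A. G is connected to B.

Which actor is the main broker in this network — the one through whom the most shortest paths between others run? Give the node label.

B

Unnormalized betweenness of each node: A:5, B:11, C:5, D:0, E:0, F:0, G:8.
B has the largest value, 11, making it the main broker — the node through which the most shortest paths run.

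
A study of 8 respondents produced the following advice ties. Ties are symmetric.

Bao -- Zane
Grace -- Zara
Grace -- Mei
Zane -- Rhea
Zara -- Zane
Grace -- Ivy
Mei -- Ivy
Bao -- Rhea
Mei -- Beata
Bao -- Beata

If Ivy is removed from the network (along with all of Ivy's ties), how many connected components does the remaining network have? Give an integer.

1

Ivy's neighbors (Grace and Mei) remain reachable from one another through other ties, so the rest of the network stays in one piece.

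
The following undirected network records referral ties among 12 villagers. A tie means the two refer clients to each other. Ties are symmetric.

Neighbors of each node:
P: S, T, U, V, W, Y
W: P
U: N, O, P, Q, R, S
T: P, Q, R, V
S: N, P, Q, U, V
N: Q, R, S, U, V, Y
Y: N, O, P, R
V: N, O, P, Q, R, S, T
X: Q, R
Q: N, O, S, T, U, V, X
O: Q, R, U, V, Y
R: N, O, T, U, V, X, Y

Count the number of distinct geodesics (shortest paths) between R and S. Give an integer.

3

The shortest distance is 2. The length-2 paths are: R–V–S; R–N–S; R–U–S.
That gives 3 distinct shortest paths.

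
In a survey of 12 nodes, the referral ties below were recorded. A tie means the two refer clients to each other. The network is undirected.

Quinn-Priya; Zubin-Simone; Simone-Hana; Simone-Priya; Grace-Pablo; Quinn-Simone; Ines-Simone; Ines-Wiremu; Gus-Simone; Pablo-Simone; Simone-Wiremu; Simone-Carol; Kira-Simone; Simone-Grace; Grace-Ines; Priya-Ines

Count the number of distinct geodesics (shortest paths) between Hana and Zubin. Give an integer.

The shortest distance is 2, and the only length-2 path is Hana–Simone–Zubin. So there is exactly 1 shortest path.

1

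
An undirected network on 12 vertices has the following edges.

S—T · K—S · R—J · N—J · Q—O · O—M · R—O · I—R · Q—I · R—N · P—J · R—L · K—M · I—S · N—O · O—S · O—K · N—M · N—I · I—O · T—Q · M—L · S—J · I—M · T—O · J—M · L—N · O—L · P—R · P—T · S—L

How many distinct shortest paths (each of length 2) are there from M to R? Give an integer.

5

The shortest distance is 2. The length-2 paths are: M–L–R; M–N–R; M–O–R; M–I–R; M–J–R.
That gives 5 distinct shortest paths.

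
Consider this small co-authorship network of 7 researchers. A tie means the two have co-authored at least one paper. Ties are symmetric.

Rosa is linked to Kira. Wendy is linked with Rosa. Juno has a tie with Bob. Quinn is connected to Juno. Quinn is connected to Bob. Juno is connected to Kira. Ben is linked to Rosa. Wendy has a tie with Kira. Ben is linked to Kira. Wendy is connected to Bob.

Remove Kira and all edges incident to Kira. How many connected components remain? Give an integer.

Kira's neighbors (Ben, Juno, Rosa, and Wendy) remain reachable from one another through other ties, so the rest of the network stays in one piece.

1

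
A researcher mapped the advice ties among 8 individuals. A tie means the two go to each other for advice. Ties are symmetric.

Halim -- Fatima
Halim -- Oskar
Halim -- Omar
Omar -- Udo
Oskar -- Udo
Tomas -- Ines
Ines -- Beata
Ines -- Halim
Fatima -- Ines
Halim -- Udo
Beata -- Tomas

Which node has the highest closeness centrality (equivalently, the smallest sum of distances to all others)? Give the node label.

Halim

Farness (sum of distances to all others) for each node — Beata:15, Fatima:12, Halim:9, Ines:10, Omar:14, Oskar:14, Tomas:15, Udo:13.
The smallest farness is 9, for Halim, so Halim has the highest closeness.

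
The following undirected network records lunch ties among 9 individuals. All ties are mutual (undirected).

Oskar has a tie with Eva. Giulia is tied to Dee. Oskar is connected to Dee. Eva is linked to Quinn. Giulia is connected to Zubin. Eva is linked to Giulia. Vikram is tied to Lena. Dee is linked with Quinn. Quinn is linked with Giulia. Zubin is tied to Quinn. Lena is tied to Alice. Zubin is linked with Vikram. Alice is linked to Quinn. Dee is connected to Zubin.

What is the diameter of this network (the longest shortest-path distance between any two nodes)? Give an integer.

4

Eccentricity of each node (its greatest distance to any other): Alice:3, Dee:3, Eva:3, Giulia:3, Lena:4, Oskar:4, Quinn:2, Vikram:3, Zubin:2.
The maximum eccentricity is 4, realized for instance by the pair Oskar–Lena via Oskar – Eva – Quinn – Alice – Lena. So the diameter is 4.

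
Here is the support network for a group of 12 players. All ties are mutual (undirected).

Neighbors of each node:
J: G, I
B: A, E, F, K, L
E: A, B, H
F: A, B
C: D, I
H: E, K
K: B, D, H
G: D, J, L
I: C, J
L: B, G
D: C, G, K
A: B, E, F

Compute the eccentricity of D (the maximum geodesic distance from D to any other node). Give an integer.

Distances from D: A:3, B:2, C:1, E:3, F:3, G:1, H:2, I:2, J:2, K:1, L:2.
The largest is 3 (to E, F, and A), so the eccentricity of D is 3.

3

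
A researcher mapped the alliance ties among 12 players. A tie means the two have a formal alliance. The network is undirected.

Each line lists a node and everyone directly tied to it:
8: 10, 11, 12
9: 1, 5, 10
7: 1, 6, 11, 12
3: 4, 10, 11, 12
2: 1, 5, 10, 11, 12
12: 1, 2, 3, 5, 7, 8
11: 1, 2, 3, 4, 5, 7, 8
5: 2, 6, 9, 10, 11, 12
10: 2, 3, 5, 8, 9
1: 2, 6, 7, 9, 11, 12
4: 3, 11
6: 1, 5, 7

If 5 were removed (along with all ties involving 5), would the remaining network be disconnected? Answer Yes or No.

Even without 5, every remaining node can still reach every other (the residual graph is connected), so 5 is not a cut vertex.

No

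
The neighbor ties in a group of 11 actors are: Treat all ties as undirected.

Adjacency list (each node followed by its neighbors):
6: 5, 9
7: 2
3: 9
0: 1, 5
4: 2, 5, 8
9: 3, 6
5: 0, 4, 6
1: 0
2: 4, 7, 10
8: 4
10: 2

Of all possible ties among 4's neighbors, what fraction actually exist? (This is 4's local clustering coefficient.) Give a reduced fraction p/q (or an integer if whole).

4's neighbors: 2, 5, and 8 (k = 3).
Possible neighbor pairs: C(3,2) = 3. Edges among them: none → e = 0.
Clustering(4) = 0/3 = 0.

0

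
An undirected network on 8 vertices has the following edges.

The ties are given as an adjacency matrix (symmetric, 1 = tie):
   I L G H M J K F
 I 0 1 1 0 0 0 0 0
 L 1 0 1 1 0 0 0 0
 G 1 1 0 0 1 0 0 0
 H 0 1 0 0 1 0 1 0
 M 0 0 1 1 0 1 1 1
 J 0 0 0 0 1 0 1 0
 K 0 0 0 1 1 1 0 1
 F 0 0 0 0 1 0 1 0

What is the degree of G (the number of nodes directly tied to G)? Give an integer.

G is directly tied to I, L, and M. That is 3 neighbors, so the degree of G is 3.

3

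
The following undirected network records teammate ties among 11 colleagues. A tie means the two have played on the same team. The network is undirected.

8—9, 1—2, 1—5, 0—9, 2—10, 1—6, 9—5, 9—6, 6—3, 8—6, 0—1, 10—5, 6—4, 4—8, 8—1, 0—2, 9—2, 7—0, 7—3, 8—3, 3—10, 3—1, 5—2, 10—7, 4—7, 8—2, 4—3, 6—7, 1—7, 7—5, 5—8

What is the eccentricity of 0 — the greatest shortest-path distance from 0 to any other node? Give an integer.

Distances from 0: 1:1, 2:1, 3:2, 4:2, 5:2, 6:2, 7:1, 8:2, 9:1, 10:2.
The largest is 2 (to 3, 8, 6, 5, 10, and 4), so the eccentricity of 0 is 2.

2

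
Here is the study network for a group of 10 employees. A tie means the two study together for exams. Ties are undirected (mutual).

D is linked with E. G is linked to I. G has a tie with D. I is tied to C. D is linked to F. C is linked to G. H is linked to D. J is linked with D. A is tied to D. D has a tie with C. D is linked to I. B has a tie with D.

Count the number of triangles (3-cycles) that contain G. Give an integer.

3

G's neighbors: C, D, and I.
Neighbor pairs that are themselves tied: G–C–D; G–C–I; G–D–I. Each forms one triangle with G, for 3 in total.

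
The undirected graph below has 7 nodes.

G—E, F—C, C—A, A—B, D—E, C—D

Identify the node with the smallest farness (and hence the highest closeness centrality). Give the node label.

Farness (sum of distances to all others) for each node — A:13, B:18, C:10, D:11, E:14, F:15, G:19.
The smallest farness is 10, for C, so C has the highest closeness.

C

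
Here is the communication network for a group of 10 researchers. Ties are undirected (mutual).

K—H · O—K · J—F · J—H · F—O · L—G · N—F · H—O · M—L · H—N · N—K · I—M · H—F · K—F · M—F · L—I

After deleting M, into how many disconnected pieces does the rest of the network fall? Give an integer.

2

Without M, the remaining ties split the others into: {F, H, J, K, N, O}; {G, I, L}.
That's 2 separate components.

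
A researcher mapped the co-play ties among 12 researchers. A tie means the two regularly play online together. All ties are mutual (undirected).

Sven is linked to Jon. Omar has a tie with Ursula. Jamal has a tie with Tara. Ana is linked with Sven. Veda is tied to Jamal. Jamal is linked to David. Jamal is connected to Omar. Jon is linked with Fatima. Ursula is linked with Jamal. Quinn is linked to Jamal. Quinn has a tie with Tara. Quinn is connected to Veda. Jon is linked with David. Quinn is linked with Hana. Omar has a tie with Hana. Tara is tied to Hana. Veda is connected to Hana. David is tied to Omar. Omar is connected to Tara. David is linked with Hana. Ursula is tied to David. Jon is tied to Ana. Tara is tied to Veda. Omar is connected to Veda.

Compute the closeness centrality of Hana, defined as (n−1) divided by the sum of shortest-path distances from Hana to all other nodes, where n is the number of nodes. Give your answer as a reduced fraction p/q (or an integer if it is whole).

Distances from Hana: Ana:3, David:1, Fatima:3, Jamal:2, Jon:2, Omar:1, Quinn:1, Sven:3, Tara:1, Ursula:2, Veda:1. Sum = 20.
n = 12, so closeness = 11/20.

11/20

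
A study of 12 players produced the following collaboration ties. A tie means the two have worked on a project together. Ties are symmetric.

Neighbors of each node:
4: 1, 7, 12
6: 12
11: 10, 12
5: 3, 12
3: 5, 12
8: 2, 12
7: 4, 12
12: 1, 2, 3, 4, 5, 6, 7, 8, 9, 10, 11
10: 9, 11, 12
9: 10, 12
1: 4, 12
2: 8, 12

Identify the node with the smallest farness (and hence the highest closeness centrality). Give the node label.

12

Farness (sum of distances to all others) for each node — 1:20, 2:20, 3:20, 4:19, 5:20, 6:21, 7:20, 8:20, 9:20, 10:19, 11:20, 12:11.
The smallest farness is 11, for 12, so 12 has the highest closeness.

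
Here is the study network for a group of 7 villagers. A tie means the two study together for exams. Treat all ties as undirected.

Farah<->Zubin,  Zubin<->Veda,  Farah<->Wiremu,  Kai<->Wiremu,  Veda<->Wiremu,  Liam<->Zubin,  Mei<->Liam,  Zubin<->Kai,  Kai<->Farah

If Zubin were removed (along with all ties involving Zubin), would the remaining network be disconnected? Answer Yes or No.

Removing Zubin leaves {Farah, Kai, Veda, and Wiremu} with no path to {Liam and Mei}, so the network splits into 2 components. Zubin is a cut vertex.

Yes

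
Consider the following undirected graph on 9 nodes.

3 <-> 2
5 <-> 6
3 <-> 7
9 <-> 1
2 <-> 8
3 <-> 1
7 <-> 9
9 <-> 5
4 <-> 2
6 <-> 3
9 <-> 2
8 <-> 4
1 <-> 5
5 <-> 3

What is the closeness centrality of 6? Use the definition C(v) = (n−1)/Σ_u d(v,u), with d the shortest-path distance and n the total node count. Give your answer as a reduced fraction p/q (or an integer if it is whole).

Distances from 6: 1:2, 2:2, 3:1, 4:3, 5:1, 7:2, 8:3, 9:2. Sum = 16.
n = 9, so closeness = 8/16 = 1/2.

1/2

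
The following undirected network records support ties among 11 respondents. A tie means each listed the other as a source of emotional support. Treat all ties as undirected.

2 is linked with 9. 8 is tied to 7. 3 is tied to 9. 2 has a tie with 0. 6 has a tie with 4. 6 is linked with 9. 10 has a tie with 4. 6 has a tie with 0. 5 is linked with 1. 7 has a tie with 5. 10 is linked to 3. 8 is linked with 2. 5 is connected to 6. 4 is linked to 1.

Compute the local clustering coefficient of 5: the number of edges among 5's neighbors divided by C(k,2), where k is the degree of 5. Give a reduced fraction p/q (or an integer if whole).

5's neighbors: 1, 6, and 7 (k = 3).
Possible neighbor pairs: C(3,2) = 3. Edges among them: none → e = 0.
Clustering(5) = 0/3 = 0.

0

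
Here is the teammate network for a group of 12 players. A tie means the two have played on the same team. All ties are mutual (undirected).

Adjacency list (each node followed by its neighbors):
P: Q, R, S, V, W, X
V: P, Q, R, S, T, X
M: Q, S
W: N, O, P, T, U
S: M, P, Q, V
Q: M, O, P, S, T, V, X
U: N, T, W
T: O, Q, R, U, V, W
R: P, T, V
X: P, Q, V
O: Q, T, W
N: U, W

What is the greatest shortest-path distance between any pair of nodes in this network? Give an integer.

Eccentricity of each node (its greatest distance to any other): M:4, N:4, O:2, P:2, Q:3, R:3, S:3, T:2, U:3, V:3, W:3, X:3.
The maximum eccentricity is 4, realized for instance by the pair N–M via N – W – P – S – M. So the diameter is 4.

4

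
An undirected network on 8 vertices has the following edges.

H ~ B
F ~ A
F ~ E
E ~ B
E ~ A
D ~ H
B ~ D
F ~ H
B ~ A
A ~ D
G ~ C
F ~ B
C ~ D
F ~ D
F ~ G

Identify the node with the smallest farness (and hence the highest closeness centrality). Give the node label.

Farness (sum of distances to all others) for each node — A:10, B:9, C:13, D:9, E:12, F:8, G:12, H:11.
The smallest farness is 8, for F, so F has the highest closeness.

F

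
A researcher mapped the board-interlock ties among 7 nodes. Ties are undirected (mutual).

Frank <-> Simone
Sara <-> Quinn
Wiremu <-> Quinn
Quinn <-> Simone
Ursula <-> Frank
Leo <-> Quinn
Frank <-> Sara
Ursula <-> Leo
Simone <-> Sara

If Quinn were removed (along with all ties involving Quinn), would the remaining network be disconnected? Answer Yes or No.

Yes

Removing Quinn leaves {Frank, Leo, Sara, Simone, and Ursula} with no path to {Wiremu}, so the network splits into 2 components. Quinn is a cut vertex.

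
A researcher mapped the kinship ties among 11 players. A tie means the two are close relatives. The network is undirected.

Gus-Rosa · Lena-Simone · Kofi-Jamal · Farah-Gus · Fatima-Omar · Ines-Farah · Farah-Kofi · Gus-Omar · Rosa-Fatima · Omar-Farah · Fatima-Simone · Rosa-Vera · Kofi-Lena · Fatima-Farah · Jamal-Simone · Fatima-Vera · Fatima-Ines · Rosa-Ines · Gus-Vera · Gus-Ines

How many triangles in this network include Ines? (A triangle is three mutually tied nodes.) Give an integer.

Ines's neighbors: Farah, Fatima, Gus, and Rosa.
Neighbor pairs that are themselves tied: Ines–Farah–Fatima; Ines–Farah–Gus; Ines–Fatima–Rosa; Ines–Gus–Rosa. Each forms one triangle with Ines, for 4 in total.

4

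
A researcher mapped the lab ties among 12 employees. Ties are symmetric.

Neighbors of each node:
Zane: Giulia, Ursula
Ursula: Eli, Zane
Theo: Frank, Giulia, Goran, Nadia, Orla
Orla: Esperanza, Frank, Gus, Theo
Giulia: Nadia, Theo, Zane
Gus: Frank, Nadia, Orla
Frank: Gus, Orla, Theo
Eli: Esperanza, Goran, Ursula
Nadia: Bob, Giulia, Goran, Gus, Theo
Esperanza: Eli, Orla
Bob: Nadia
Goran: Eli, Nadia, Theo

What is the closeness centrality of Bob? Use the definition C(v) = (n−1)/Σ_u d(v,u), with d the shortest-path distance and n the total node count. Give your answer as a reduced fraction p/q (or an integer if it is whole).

11/29

Distances from Bob: Eli:3, Esperanza:4, Frank:3, Giulia:2, Goran:2, Gus:2, Nadia:1, Orla:3, Theo:2, Ursula:4, Zane:3. Sum = 29.
n = 12, so closeness = 11/29.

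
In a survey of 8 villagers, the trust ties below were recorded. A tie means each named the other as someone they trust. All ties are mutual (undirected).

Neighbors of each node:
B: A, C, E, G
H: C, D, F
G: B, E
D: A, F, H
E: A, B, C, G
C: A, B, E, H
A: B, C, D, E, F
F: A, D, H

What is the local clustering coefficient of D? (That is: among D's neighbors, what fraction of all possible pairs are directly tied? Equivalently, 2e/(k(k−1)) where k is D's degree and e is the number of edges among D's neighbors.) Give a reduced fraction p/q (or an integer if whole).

D's neighbors: A, F, and H (k = 3).
Possible neighbor pairs: C(3,2) = 3. Edges among them: A–F, F–H → e = 2.
Clustering(D) = 2/3.

2/3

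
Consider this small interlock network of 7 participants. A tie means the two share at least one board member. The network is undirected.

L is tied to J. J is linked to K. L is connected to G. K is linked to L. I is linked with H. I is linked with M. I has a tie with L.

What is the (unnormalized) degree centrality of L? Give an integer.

4

L is directly tied to G, I, J, and K. That is 4 neighbors, so the degree of L is 4.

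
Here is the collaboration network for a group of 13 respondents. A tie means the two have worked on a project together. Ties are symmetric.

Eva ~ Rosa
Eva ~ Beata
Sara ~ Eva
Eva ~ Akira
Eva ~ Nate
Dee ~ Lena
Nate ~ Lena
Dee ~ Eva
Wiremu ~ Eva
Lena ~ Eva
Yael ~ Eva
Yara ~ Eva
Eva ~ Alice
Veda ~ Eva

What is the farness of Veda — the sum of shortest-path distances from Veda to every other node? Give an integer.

Distances from Veda: Akira:2, Alice:2, Beata:2, Dee:2, Eva:1, Lena:2, Nate:2, Rosa:2, Sara:2, Wiremu:2, Yael:2, Yara:2.
Sum = 2 + 2 + 2 + 2 + 1 + 2 + 2 + 2 + 2 + 2 + 2 + 2 = 23.

23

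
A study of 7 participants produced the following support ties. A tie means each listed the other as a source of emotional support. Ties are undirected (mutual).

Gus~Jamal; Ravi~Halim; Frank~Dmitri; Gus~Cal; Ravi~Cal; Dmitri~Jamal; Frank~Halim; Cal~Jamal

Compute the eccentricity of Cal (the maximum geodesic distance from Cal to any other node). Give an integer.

3

Distances from Cal: Dmitri:2, Frank:3, Gus:1, Halim:2, Jamal:1, Ravi:1.
The largest is 3 (to Frank), so the eccentricity of Cal is 3.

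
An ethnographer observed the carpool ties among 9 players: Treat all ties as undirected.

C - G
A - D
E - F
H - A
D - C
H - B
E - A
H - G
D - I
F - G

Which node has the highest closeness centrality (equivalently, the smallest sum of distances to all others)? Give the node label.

A

Farness (sum of distances to all others) for each node — A:13, B:21, C:16, D:15, E:17, F:18, G:14, H:14, I:22.
The smallest farness is 13, for A, so A has the highest closeness.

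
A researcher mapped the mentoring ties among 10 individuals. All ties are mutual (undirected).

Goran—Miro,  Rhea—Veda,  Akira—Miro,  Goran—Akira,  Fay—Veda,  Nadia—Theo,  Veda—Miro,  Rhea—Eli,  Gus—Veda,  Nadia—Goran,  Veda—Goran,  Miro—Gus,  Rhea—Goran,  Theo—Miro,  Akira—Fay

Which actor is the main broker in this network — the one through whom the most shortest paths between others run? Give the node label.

Unnormalized betweenness of each node: Akira:2, Eli:0, Fay:1/3, Goran:65/6, Gus:0, Miro:25/3, Nadia:7/6, Rhea:8, Theo:5/6, Veda:19/2.
Goran has the largest value, 65/6, making it the main broker — the node through which the most shortest paths run.

Goran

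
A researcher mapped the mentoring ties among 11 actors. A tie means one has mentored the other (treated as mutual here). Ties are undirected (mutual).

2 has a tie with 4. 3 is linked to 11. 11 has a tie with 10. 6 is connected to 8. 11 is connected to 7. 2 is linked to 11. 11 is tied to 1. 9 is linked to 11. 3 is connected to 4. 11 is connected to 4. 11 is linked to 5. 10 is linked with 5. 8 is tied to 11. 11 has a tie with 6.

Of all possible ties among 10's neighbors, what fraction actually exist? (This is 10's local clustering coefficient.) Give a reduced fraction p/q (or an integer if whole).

1

10's neighbors: 5 and 11 (k = 2).
Possible neighbor pairs: C(2,2) = 1. Edges among them: 5–11 → e = 1.
Clustering(10) = 1/1.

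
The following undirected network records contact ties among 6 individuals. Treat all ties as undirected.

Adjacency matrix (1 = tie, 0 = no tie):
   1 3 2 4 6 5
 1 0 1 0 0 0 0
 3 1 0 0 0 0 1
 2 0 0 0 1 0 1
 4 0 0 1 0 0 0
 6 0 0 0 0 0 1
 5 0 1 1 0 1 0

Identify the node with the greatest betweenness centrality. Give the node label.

Unnormalized betweenness of each node: 1:0, 2:4, 3:4, 4:0, 5:8, 6:0.
5 has the largest value, 8, making it the main broker — the node through which the most shortest paths run.

5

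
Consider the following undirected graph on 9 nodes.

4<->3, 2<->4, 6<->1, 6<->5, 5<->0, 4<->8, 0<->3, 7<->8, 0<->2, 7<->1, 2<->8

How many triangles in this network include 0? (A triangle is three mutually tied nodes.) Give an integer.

0's neighbors are 2, 3, and 5, but none of them are tied to each other, so no triangle contains 0.

0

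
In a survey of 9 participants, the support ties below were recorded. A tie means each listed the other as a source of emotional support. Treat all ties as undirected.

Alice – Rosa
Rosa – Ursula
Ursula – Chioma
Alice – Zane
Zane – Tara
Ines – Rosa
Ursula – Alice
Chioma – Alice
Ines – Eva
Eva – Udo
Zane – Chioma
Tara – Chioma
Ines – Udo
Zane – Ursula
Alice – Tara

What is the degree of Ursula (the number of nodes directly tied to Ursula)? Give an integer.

4

Ursula is directly tied to Alice, Chioma, Rosa, and Zane. That is 4 neighbors, so the degree of Ursula is 4.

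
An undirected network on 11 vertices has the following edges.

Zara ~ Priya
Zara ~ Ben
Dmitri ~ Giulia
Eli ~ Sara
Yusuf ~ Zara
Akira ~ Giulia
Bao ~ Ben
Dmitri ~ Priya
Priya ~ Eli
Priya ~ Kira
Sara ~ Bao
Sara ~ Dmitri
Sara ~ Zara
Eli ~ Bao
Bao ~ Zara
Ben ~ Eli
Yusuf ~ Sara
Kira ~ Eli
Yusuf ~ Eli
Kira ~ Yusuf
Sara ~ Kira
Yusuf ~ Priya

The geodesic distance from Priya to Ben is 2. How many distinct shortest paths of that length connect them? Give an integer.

2

The shortest distance is 2. The length-2 paths are: Priya–Eli–Ben; Priya–Zara–Ben.
That gives 2 distinct shortest paths.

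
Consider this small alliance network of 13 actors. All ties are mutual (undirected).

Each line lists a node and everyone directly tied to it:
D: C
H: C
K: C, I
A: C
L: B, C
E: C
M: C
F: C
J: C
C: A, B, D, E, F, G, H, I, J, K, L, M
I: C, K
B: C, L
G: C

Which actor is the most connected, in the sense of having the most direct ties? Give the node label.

C

Degrees — A:1, B:2, C:12, D:1, E:1, F:1, G:1, H:1, I:2, J:1, K:2, L:2, M:1.
The maximum is 12, attained only by C.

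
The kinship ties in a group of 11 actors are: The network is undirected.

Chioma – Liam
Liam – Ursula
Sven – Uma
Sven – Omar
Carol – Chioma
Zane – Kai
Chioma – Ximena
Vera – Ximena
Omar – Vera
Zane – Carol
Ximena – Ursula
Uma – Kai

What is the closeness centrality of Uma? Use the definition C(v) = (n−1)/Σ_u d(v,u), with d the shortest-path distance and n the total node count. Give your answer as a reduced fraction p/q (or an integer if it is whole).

1/3

Distances from Uma: Carol:3, Chioma:4, Kai:1, Liam:5, Omar:2, Sven:1, Ursula:5, Vera:3, Ximena:4, Zane:2. Sum = 30.
n = 11, so closeness = 10/30 = 1/3.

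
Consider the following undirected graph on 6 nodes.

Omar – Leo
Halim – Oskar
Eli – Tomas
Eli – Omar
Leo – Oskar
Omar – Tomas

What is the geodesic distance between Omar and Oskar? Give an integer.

One shortest route is Omar – Leo – Oskar, which uses 2 edges, and Omar and Oskar are not directly tied, so nothing shorter exists. So d(Omar,Oskar) = 2.

2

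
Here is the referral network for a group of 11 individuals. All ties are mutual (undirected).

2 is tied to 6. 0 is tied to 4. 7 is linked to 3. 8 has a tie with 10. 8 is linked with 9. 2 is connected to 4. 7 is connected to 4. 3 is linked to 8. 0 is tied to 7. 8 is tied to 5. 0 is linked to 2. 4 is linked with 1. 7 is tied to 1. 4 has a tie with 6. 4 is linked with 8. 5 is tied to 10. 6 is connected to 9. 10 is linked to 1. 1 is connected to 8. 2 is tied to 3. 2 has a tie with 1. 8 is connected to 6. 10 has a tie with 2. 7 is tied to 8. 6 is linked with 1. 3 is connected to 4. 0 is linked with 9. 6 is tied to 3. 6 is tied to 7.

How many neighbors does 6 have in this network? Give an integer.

7

6 is directly tied to 1, 2, 3, 4, 7, 8, and 9. That is 7 neighbors, so the degree of 6 is 7.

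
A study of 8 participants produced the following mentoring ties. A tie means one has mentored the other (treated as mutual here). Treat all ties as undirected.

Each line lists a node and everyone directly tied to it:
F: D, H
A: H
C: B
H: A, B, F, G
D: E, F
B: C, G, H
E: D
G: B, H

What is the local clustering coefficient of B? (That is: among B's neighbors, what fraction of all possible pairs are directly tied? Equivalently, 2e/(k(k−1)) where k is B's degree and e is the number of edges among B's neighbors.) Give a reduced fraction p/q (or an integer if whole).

B's neighbors: C, G, and H (k = 3).
Possible neighbor pairs: C(3,2) = 3. Edges among them: G–H → e = 1.
Clustering(B) = 1/3.

1/3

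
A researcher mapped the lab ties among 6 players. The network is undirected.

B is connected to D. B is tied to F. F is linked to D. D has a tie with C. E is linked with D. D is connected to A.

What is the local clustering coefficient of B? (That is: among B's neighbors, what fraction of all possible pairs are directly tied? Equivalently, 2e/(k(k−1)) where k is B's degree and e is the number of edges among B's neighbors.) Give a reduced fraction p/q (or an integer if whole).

1

B's neighbors: D and F (k = 2).
Possible neighbor pairs: C(2,2) = 1. Edges among them: D–F → e = 1.
Clustering(B) = 1/1.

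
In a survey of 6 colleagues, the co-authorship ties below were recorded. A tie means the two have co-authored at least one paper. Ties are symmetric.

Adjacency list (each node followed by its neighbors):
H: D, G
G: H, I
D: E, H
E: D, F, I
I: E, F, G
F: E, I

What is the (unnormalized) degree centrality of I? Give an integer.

3

I is directly tied to E, F, and G. That is 3 neighbors, so the degree of I is 3.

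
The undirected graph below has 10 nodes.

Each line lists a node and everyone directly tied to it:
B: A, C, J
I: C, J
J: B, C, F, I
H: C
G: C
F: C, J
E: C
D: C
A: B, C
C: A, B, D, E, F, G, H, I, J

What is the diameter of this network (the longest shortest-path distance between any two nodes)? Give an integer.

2

Eccentricity of each node (its greatest distance to any other): A:2, B:2, C:1, D:2, E:2, F:2, G:2, H:2, I:2, J:2.
The maximum eccentricity is 2, realized for instance by the pair D–G via D – C – G. So the diameter is 2.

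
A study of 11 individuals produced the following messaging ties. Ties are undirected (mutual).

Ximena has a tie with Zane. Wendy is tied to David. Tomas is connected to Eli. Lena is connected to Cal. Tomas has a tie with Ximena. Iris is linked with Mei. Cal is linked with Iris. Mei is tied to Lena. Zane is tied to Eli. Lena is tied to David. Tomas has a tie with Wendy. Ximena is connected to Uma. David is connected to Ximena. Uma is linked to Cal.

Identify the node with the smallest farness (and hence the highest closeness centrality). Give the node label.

Ximena

Farness (sum of distances to all others) for each node — Cal:22, David:19, Eli:30, Iris:29, Lena:21, Mei:28, Tomas:23, Uma:21, Wendy:24, Ximena:18, Zane:25.
The smallest farness is 18, for Ximena, so Ximena has the highest closeness.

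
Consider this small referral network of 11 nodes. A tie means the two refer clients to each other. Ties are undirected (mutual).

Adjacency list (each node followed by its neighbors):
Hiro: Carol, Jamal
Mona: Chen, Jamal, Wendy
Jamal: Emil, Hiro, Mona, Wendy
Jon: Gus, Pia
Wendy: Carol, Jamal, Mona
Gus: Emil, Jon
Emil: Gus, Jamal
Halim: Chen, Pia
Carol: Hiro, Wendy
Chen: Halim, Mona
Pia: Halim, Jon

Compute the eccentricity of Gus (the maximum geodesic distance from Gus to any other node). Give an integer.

Distances from Gus: Carol:4, Chen:4, Emil:1, Halim:3, Hiro:3, Jamal:2, Jon:1, Mona:3, Pia:2, Wendy:3.
The largest is 4 (to Carol and Chen), so the eccentricity of Gus is 4.

4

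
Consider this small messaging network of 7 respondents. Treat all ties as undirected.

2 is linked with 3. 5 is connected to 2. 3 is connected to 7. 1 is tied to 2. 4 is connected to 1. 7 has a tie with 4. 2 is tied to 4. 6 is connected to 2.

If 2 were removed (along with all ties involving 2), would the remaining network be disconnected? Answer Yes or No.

Removing 2 leaves {1, 3, 4, and 7} with no path to {5}, so the network splits into 3 components. 2 is a cut vertex.

Yes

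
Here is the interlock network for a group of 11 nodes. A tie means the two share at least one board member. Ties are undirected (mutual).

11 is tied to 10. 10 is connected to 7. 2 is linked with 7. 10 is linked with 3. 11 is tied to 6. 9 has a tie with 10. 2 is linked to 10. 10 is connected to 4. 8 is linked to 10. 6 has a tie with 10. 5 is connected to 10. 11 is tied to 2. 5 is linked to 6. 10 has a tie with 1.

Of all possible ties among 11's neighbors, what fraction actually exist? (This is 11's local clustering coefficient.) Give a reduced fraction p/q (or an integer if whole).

2/3

11's neighbors: 2, 6, and 10 (k = 3).
Possible neighbor pairs: C(3,2) = 3. Edges among them: 2–10, 6–10 → e = 2.
Clustering(11) = 2/3.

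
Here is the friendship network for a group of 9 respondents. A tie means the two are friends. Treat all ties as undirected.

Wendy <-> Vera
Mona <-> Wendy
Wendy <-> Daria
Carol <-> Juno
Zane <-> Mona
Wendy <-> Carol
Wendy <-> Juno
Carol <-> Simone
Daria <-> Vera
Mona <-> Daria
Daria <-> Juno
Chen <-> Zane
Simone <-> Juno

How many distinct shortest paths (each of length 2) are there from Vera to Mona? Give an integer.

The shortest distance is 2. The length-2 paths are: Vera–Daria–Mona; Vera–Wendy–Mona.
That gives 2 distinct shortest paths.

2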